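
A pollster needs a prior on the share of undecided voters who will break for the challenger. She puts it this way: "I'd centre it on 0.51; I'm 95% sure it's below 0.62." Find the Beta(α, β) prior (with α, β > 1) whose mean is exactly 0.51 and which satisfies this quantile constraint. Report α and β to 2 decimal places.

With mean 0.51 fixed, write α = 0.51s, β = 0.49s where s = α+β.
Need P(θ < 0.62) = 0.95 under Beta(0.51s, 0.49s). Normal approximation: (q−m)/√(m(1−m)/s) ≈ z_{0.95} = 1.64, so s ≈ 0.51·0.49·(1.64)²/(0.62−0.51)² = 55.9.
At s = 55.9: P(θ<0.62) ≈ 0.952. Adjusting to match 0.95 gives s ≈ 54.80.
So α = 0.51·54.80 ≈ 27.95, β = 0.49·54.80 ≈ 26.85.

α ≈ 27.95, β ≈ 26.85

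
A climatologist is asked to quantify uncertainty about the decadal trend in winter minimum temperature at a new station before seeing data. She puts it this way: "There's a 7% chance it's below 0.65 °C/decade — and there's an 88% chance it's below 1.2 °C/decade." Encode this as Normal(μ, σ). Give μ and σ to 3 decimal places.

The p-quantile of Normal(μ,σ) is μ + z_p·σ, with z_{0.07} = -1.476 and z_{0.88} = 1.175.
Eliminate σ: μ = (z₂·x₁ − z₁·x₂)/(z₂ − z₁) = (1.175·0.65 − (-1.476)·1.2)/2.651 = 0.956.
Then σ = (x₂ − x₁)/(z₂ − z₁) = (1.2 − 0.65)/2.651 = 0.207.

μ = 0.956, σ = 0.207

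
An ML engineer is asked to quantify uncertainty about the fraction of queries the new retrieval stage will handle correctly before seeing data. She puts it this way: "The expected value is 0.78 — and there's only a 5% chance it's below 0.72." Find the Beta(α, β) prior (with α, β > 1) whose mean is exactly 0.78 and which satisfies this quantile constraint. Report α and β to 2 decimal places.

With mean 0.78 fixed, write α = 0.78s, β = 0.22s where s = α+β.
Need P(θ < 0.72) = 0.05 under Beta(0.78s, 0.22s). Normal approximation: (q−m)/√(m(1−m)/s) ≈ z_{0.05} = -1.64, so s ≈ 0.78·0.22·(-1.64)²/(0.72−0.78)² = 129.0.
At s = 129.0: P(θ<0.72) ≈ 0.056. Adjusting to match 0.05 gives s ≈ 138.21.
So α = 0.78·138.21 ≈ 107.80, β = 0.22·138.21 ≈ 30.41.

α ≈ 107.80, β ≈ 30.41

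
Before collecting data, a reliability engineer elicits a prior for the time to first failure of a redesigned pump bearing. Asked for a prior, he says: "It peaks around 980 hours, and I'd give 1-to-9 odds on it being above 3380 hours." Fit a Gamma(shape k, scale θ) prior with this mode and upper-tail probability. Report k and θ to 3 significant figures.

k ≈ 2.22, θ ≈ 801

Gamma(k,θ) with k>1 has mode (k−1)θ, so θ = 980/(k−1).
Need P(X < 3380) = 0.9 with θ tied to k this way. Start at k = 2, θ = 980: P(X<3380) ≈ 0.859.
Too low — raise k to concentrate. Iterating converges to k ≈ 2.22.
Then θ = 980/(2.22−1) ≈ 801.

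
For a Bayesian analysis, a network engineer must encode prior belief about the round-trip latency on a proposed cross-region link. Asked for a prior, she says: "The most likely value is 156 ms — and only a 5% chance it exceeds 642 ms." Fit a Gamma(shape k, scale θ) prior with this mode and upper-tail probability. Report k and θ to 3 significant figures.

k ≈ 2.25, θ ≈ 125

Gamma(k,θ) with k>1 has mode (k−1)θ, so θ = 156/(k−1).
Need P(X < 642) = 0.95 with θ tied to k this way. Start at k = 2, θ = 156: P(X<642) ≈ 0.917.
Too low — raise k to concentrate. Iterating converges to k ≈ 2.25.
Then θ = 156/(2.25−1) ≈ 125.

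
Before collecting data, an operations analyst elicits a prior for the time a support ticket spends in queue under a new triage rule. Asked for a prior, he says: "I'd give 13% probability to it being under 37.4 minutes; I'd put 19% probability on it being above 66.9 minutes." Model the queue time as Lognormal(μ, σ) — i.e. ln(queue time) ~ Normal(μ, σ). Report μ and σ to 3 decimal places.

μ ≈ 3.948, σ ≈ 0.290

If T ~ Lognormal(μ,σ) then ln T ~ Normal(μ,σ), so the p-quantile of ln T is μ + z_p·σ.
ln(37.4) = 3.622 and ln(66.9) = 4.203; z_{0.13} = -1.126, z_{0.81} = 0.8779.
σ = (4.203 − 3.622)/(0.8779 − (-1.126)) = 0.290.
μ = 3.622 − (-1.126)·0.290 = 3.948.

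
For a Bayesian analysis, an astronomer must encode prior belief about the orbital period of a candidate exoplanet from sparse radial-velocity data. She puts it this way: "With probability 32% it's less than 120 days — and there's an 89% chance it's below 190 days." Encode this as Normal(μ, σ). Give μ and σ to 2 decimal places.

μ = 139.32, σ = 41.32

The p-quantile of Normal(μ,σ) is μ + z_p·σ, with z_{0.32} = -0.4677 and z_{0.89} = 1.227.
Eliminate σ: μ = (z₂·x₁ − z₁·x₂)/(z₂ − z₁) = (1.227·120 − (-0.4677)·190)/1.694 = 139.32.
Then σ = (x₂ − x₁)/(z₂ − z₁) = (190 − 120)/1.694 = 41.32.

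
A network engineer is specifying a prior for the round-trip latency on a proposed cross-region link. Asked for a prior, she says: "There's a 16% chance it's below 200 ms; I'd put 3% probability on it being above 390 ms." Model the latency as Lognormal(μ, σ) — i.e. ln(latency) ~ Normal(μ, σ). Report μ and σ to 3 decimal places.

If T ~ Lognormal(μ,σ) then ln T ~ Normal(μ,σ), so the p-quantile of ln T is μ + z_p·σ.
ln(200) = 5.298 and ln(390) = 5.966; z_{0.16} = -0.9945, z_{0.97} = 1.881.
σ = (5.966 − 5.298)/(1.881 − (-0.9945)) = 0.232.
μ = 5.298 − (-0.9945)·0.232 = 5.529.

μ ≈ 5.529, σ ≈ 0.232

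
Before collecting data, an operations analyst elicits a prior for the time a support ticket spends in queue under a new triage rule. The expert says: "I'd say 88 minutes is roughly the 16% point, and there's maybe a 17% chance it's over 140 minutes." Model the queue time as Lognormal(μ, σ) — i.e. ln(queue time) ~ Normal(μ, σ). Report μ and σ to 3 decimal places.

If T ~ Lognormal(μ,σ) then ln T ~ Normal(μ,σ), so the p-quantile of ln T is μ + z_p·σ.
ln(88) = 4.477 and ln(140) = 4.942; z_{0.16} = -0.9945, z_{0.83} = 0.9542.
σ = (4.942 − 4.477)/(0.9542 − (-0.9945)) = 0.238.
μ = 4.477 − (-0.9945)·0.238 = 4.714.

μ ≈ 4.714, σ ≈ 0.238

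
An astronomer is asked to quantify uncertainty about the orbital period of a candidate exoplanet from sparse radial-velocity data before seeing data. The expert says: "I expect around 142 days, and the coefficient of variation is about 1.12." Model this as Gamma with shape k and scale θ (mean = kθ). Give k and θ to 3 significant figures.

k ≈ 0.797, θ ≈ 178

For Gamma(k, scale θ): mean = kθ, variance = kθ², so CV = 1/√k.
CV = 1.12, hence k = 1/CV² = 0.797.
Then θ = mean/k = 142/0.797 = 178.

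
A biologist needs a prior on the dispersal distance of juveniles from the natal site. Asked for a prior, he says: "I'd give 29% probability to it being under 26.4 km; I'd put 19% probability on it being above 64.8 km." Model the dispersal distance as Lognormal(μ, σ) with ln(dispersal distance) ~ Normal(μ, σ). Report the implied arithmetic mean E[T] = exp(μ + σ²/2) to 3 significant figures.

If T ~ Lognormal(μ,σ) then ln T ~ Normal(μ,σ), so the p-quantile of ln T is μ + z_p·σ.
ln(26.4) = 3.273 and ln(64.8) = 4.171; z_{0.29} = -0.5534, z_{0.81} = 0.8779.
σ = (4.171 − 3.273)/(0.8779 − (-0.5534)) = 0.627.
μ = 3.273 − (-0.5534)·0.627 = 3.621.
E[T] = exp(μ + σ²/2) = exp(3.621 + 0.1968) = 45.5 km.

E[T] ≈ 45.5 km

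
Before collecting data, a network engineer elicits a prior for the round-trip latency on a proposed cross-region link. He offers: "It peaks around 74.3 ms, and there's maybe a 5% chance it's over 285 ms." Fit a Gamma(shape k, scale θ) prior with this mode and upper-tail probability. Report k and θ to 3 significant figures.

k ≈ 2.4, θ ≈ 52.9

Gamma(k,θ) with k>1 has mode (k−1)θ, so θ = 74.3/(k−1).
Need P(X < 285) = 0.95 with θ tied to k this way. Start at k = 2, θ = 74.3: P(X<285) ≈ 0.896.
Too low — raise k to concentrate. Iterating converges to k ≈ 2.4.
Then θ = 74.3/(2.4−1) ≈ 52.9.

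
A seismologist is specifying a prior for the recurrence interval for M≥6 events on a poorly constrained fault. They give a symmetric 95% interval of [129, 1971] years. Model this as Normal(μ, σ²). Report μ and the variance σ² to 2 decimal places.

μ = 1050.00, σ² = 220812.21

A symmetric 95% interval runs μ ± z·σ with z = 1.96.
Half-width = 921, so σ = 921/1.96 = 469.907 and σ² = 220812.21.
μ is the interval midpoint, 1050.00.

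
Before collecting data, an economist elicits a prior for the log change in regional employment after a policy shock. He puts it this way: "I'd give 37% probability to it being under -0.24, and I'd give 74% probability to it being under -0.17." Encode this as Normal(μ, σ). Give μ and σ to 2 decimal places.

The p-quantile of Normal(μ,σ) is μ + z_p·σ, with z_{0.37} = -0.3319 and z_{0.74} = 0.6433.
Eliminate σ: μ = (z₂·x₁ − z₁·x₂)/(z₂ − z₁) = (0.6433·-0.24 − (-0.3319)·-0.17)/0.9752 = -0.22.
Then σ = (x₂ − x₁)/(z₂ − z₁) = (-0.17 − -0.24)/0.9752 = 0.07.

μ = -0.22, σ = 0.07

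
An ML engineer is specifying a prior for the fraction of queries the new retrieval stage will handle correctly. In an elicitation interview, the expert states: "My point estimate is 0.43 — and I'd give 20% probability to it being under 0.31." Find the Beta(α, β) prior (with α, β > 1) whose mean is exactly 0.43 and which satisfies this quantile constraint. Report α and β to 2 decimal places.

With mean 0.43 fixed, write α = 0.43s, β = 0.57s where s = α+β.
Need P(θ < 0.31) = 0.2 under Beta(0.43s, 0.57s). Normal approximation: (q−m)/√(m(1−m)/s) ≈ z_{0.2} = -0.842, so s ≈ 0.43·0.57·(-0.842)²/(0.31−0.43)² = 12.1.
At s = 12.1: P(θ<0.31) ≈ 0.203. Adjusting to match 0.2 gives s ≈ 12.35.
So α = 0.43·12.35 ≈ 5.31, β = 0.57·12.35 ≈ 7.04.

α ≈ 5.31, β ≈ 7.04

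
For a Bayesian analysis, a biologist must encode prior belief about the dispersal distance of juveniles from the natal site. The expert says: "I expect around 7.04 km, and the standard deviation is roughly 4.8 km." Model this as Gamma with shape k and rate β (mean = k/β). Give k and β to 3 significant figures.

k ≈ 2.15, β ≈ 0.306

For Gamma(k, rate β): mean = k/β, variance = k/β², so CV = 1/√k.
CV = SD/mean = 4.8/7.04 = 0.6818, hence k = 1/CV² = 2.15.
Then β = k/mean = 2.15/7.04 = 0.306.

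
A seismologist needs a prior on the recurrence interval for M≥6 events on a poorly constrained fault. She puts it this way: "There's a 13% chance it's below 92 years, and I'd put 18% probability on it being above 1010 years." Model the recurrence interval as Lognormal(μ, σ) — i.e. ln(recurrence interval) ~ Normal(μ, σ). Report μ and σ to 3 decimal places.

μ ≈ 5.844, σ ≈ 1.173

If T ~ Lognormal(μ,σ) then ln T ~ Normal(μ,σ), so the p-quantile of ln T is μ + z_p·σ.
ln(92) = 4.522 and ln(1010) = 6.918; z_{0.13} = -1.126, z_{0.82} = 0.9154.
σ = (6.918 − 4.522)/(0.9154 − (-1.126)) = 1.173.
μ = 4.522 − (-1.126)·1.173 = 5.844.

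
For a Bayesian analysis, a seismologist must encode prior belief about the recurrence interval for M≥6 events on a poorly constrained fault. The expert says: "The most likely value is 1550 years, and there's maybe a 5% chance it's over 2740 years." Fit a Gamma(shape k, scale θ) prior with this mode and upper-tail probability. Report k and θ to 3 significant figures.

Gamma(k,θ) with k>1 has mode (k−1)θ, so θ = 1550/(k−1).
Need P(X < 2740) = 0.95 with θ tied to k this way. Start at k = 2, θ = 1550: P(X<2740) ≈ 0.527.
Too low — raise k to concentrate. Iterating converges to k ≈ 9.59.
Then θ = 1550/(9.59−1) ≈ 180.

k ≈ 9.59, θ ≈ 180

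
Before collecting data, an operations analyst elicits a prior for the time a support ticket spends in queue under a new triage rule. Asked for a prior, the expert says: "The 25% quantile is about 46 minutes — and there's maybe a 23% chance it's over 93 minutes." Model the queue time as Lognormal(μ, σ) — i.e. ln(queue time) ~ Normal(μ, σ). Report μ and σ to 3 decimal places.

If T ~ Lognormal(μ,σ) then ln T ~ Normal(μ,σ), so the p-quantile of ln T is μ + z_p·σ.
ln(46) = 3.829 and ln(93) = 4.533; z_{0.25} = -0.6745, z_{0.77} = 0.7388.
σ = (4.533 − 3.829)/(0.7388 − (-0.6745)) = 0.498.
μ = 3.829 − (-0.6745)·0.498 = 4.165.

μ ≈ 4.165, σ ≈ 0.498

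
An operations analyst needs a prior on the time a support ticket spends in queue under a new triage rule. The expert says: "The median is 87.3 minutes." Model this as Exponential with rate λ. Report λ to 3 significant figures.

Exponential median = ln 2 / λ, so λ = ln 2 / 87.3 = 0.00794.

λ ≈ 0.00794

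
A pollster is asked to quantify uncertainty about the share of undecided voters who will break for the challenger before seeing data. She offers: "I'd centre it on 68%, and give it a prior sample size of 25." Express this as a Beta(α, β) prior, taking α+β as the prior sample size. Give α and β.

α = 17, β = 8

Under the effective-sample-size interpretation, Beta(α, β) has prior mean α/(α+β) and prior sample size α+β.
So α+β = 25 and α/(α+β) = 0.68, giving α = 0.68·25 = 17 and β = 25 − 17 = 8.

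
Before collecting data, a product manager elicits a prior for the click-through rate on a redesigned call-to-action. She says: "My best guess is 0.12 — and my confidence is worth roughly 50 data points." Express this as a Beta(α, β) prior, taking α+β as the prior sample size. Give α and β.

Under the effective-sample-size interpretation, Beta(α, β) has prior mean α/(α+β) and prior sample size α+β.
So α+β = 50 and α/(α+β) = 0.12, giving α = 0.12·50 = 6 and β = 50 − 6 = 44.

α = 6, β = 44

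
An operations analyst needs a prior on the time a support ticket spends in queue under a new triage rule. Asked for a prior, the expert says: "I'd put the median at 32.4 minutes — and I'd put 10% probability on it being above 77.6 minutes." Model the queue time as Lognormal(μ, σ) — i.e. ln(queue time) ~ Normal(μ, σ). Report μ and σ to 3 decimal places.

μ ≈ 3.478, σ ≈ 0.682

If T ~ Lognormal(μ,σ) then ln T ~ Normal(μ,σ), so the p-quantile of ln T is μ + z_p·σ.
ln(32.4) = 3.478 and ln(77.6) = 4.352; z_{0.5} = 0, z_{0.9} = 1.282.
σ = (4.352 − 3.478)/(1.282 − (0)) = 0.682.
μ = 3.478 − (0)·0.682 = 3.478.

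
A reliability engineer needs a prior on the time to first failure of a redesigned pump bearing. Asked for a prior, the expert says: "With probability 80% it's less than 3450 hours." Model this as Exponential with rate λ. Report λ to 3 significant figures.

λ ≈ 0.000467

P(T < 3450.0) = 1 − e^(−λ·3450.0) = 0.8, so λ = −ln(1−0.8)/3450.0 = −ln(0.2)/3450.0 = 0.000467.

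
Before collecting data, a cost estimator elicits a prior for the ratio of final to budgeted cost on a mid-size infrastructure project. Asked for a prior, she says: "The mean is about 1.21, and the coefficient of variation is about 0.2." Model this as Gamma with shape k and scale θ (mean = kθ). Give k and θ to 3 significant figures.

k ≈ 25, θ ≈ 0.0484

For Gamma(k, scale θ): mean = kθ, variance = kθ², so CV = 1/√k.
CV = 0.2, hence k = 1/CV² = 25.
Then θ = mean/k = 1.21/25 = 0.0484.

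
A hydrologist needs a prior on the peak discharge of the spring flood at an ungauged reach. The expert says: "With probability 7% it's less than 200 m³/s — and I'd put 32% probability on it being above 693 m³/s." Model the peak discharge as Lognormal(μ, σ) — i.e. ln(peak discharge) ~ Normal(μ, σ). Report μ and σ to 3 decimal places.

μ ≈ 6.242, σ ≈ 0.639

If T ~ Lognormal(μ,σ) then ln T ~ Normal(μ,σ), so the p-quantile of ln T is μ + z_p·σ.
ln(200) = 5.298 and ln(693) = 6.541; z_{0.07} = -1.476, z_{0.68} = 0.4677.
σ = (6.541 − 5.298)/(0.4677 − (-1.476)) = 0.639.
μ = 5.298 − (-1.476)·0.639 = 6.242.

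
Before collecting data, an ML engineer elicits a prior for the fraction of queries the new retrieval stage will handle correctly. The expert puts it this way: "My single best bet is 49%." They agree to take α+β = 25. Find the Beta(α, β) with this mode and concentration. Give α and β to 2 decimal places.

For α,β > 1 the Beta mode is (α−1)/(α+β−2). With α+β = 25, the mode is (α−1)/23.
Set (α−1)/23 = 0.49 → α = 1 + 0.49·23 = 12.27.
β = 25 − α = 12.73.

α = 12.27, β = 12.73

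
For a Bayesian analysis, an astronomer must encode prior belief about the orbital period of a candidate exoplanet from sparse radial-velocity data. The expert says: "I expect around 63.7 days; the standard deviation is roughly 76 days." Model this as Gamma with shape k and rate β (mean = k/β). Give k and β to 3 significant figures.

For Gamma(k, rate β): mean = k/β, variance = k/β², so CV = 1/√k.
CV = SD/mean = 76/63.7 = 1.193, hence k = 1/CV² = 0.703.
Then β = k/mean = 0.703/63.7 = 0.011.

k ≈ 0.703, β ≈ 0.011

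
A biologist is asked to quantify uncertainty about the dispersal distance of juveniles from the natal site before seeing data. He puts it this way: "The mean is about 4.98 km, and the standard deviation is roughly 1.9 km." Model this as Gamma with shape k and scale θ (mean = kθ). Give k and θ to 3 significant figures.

For Gamma(k, scale θ): mean = kθ, variance = kθ², so CV = 1/√k.
CV = SD/mean = 1.9/4.98 = 0.3815, hence k = 1/CV² = 6.87.
Then θ = mean/k = 4.98/6.87 = 0.725.

k ≈ 6.87, θ ≈ 0.725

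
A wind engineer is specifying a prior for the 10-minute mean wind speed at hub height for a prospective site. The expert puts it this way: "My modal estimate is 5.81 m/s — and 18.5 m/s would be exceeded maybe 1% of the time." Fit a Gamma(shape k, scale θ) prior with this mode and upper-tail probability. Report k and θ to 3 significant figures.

k ≈ 4.31, θ ≈ 1.76

Gamma(k,θ) with k>1 has mode (k−1)θ, so θ = 5.81/(k−1).
Need P(X < 18.5) = 0.99 with θ tied to k this way. Start at k = 2, θ = 5.81: P(X<18.5) ≈ 0.827.
Too low — raise k to concentrate. Iterating converges to k ≈ 4.31.
Then θ = 5.81/(4.31−1) ≈ 1.76.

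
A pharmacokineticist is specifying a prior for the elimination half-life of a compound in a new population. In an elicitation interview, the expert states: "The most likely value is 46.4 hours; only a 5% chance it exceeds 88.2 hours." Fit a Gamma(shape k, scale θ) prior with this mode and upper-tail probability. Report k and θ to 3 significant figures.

Gamma(k,θ) with k>1 has mode (k−1)θ, so θ = 46.4/(k−1).
Need P(X < 88.2) = 0.95 with θ tied to k this way. Start at k = 2, θ = 46.4: P(X<88.2) ≈ 0.566.
Too low — raise k to concentrate. Iterating converges to k ≈ 7.74.
Then θ = 46.4/(7.74−1) ≈ 6.89.

k ≈ 7.74, θ ≈ 6.89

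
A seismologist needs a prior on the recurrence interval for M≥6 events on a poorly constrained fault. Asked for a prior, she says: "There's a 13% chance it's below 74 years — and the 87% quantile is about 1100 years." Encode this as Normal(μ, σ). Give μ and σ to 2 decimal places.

μ = 587.00, σ = 455.44

The p-quantile of Normal(μ,σ) is μ + z_p·σ, with z_{0.13} = -1.126 and z_{0.87} = 1.126.
Eliminate σ: μ = (z₂·x₁ − z₁·x₂)/(z₂ − z₁) = (1.126·74 − (-1.126)·1100)/2.253 = 587.00.
Then σ = (x₂ − x₁)/(z₂ − z₁) = (1100 − 74)/2.253 = 455.44.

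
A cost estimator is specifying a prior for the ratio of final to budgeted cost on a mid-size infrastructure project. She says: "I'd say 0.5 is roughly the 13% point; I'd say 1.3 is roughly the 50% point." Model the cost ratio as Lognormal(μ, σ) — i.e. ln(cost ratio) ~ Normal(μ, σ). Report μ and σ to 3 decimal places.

μ ≈ 0.262, σ ≈ 0.848

If T ~ Lognormal(μ,σ) then ln T ~ Normal(μ,σ), so the p-quantile of ln T is μ + z_p·σ.
ln(0.5) = -0.6931 and ln(1.3) = 0.2624; z_{0.13} = -1.126, z_{0.5} = 0.
σ = (0.2624 − -0.6931)/(0 − (-1.126)) = 0.848.
μ = -0.6931 − (-1.126)·0.848 = 0.262.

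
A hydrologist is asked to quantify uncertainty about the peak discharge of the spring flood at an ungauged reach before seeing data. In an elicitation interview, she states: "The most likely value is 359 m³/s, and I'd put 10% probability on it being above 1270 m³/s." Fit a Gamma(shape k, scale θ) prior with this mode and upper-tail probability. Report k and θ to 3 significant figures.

Gamma(k,θ) with k>1 has mode (k−1)θ, so θ = 359/(k−1).
Need P(X < 1270) = 0.9 with θ tied to k this way. Start at k = 2, θ = 359: P(X<1270) ≈ 0.868.
Too low — raise k to concentrate. Iterating converges to k ≈ 2.17.
Then θ = 359/(2.17−1) ≈ 307.

k ≈ 2.17, θ ≈ 307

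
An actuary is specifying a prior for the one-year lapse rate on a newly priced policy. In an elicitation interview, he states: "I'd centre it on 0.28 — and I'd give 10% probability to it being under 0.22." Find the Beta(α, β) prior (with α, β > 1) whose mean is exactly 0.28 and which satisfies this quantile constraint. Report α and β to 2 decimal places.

With mean 0.28 fixed, write α = 0.28s, β = 0.72s where s = α+β.
Need P(θ < 0.22) = 0.1 under Beta(0.28s, 0.72s). Normal approximation: (q−m)/√(m(1−m)/s) ≈ z_{0.1} = -1.28, so s ≈ 0.28·0.72·(-1.28)²/(0.22−0.28)² = 92.0.
At s = 92.0: P(θ<0.22) ≈ 0.095. Adjusting to match 0.1 gives s ≈ 88.12.
So α = 0.28·88.12 ≈ 24.67, β = 0.72·88.12 ≈ 63.44.

α ≈ 24.67, β ≈ 63.44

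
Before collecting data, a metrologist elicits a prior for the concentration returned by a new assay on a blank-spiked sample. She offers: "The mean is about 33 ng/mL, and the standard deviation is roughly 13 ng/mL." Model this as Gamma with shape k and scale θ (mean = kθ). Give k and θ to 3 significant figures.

k ≈ 6.44, θ ≈ 5.12

For Gamma(k, scale θ): mean = kθ, variance = kθ², so CV = 1/√k.
CV = SD/mean = 13/33 = 0.3939, hence k = 1/CV² = 6.44.
Then θ = mean/k = 33/6.44 = 5.12.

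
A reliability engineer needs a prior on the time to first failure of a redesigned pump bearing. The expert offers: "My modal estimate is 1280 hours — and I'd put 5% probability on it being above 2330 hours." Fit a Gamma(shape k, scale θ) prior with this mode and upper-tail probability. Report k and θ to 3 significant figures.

Gamma(k,θ) with k>1 has mode (k−1)θ, so θ = 1280/(k−1).
Need P(X < 2330) = 0.95 with θ tied to k this way. Start at k = 2, θ = 1280: P(X<2330) ≈ 0.543.
Too low — raise k to concentrate. Iterating converges to k ≈ 8.76.
Then θ = 1280/(8.76−1) ≈ 165.

k ≈ 8.76, θ ≈ 165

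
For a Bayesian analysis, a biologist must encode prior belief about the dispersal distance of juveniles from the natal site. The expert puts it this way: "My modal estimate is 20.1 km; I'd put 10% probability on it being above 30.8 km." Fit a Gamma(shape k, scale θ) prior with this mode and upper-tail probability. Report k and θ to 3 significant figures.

Gamma(k,θ) with k>1 has mode (k−1)θ, so θ = 20.1/(k−1).
Need P(X < 30.8) = 0.9 with θ tied to k this way. Start at k = 2, θ = 20.1: P(X<30.8) ≈ 0.453.
Too low — raise k to concentrate. Iterating converges to k ≈ 11.2.
Then θ = 20.1/(11.2−1) ≈ 1.96.

k ≈ 11.2, θ ≈ 1.96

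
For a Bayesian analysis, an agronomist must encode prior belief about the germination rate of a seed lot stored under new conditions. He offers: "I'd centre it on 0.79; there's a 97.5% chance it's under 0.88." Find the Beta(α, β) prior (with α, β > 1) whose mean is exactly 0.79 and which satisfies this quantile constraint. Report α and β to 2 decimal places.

With mean 0.79 fixed, write α = 0.79s, β = 0.21s where s = α+β.
Need P(θ < 0.88) = 0.975 under Beta(0.79s, 0.21s). Normal approximation: (q−m)/√(m(1−m)/s) ≈ z_{0.975} = 1.96, so s ≈ 0.79·0.21·(1.96)²/(0.88−0.79)² = 78.7.
At s = 78.7: P(θ<0.88) ≈ 0.986. Adjusting to match 0.975 gives s ≈ 63.75.
So α = 0.79·63.75 ≈ 50.36, β = 0.21·63.75 ≈ 13.39.

α ≈ 50.36, β ≈ 13.39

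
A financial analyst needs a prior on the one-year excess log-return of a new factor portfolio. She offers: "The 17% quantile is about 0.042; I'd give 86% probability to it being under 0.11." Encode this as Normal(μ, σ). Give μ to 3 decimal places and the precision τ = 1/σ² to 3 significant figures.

For Normal(μ,σ), the p-quantile is μ + z_p·σ. Here z_{0.17} = -0.9542, z_{0.86} = 1.08.
So 0.042 = μ − 0.9542σ and 0.11 = μ + 1.08σ.
Subtracting: σ = (0.11 − 0.042)/(1.08 − (-0.9542)) = 0.033.
Then μ = 0.042 − (-0.9542)·0.033 = 0.074.
Precision τ = 1/σ² = 1/0.03342² = 895.

μ = 0.074, τ = 895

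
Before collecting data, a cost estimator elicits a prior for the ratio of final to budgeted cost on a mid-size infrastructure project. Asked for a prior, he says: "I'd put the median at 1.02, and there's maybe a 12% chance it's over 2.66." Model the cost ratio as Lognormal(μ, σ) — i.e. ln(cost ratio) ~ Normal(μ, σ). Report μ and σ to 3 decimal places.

If T ~ Lognormal(μ,σ) then ln T ~ Normal(μ,σ), so the p-quantile of ln T is μ + z_p·σ.
ln(1.02) = 0.0198 and ln(2.66) = 0.9783; z_{0.5} = 0, z_{0.88} = 1.175.
σ = (0.9783 − 0.0198)/(1.175 − (0)) = 0.816.
μ = 0.0198 − (0)·0.816 = 0.020.

μ ≈ 0.020, σ ≈ 0.816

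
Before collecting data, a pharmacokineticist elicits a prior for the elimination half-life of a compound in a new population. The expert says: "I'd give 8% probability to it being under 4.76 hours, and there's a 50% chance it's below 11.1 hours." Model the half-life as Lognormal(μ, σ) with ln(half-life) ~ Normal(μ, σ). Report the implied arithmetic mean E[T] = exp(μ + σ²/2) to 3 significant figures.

E[T] ≈ 13.3 hours

If T ~ Lognormal(μ,σ) then ln T ~ Normal(μ,σ), so the p-quantile of ln T is μ + z_p·σ.
ln(4.76) = 1.56 and ln(11.1) = 2.407; z_{0.08} = -1.405, z_{0.5} = 0.
σ = (2.407 − 1.56)/(0 − (-1.405)) = 0.603.
μ = 1.56 − (-1.405)·0.603 = 2.407.
E[T] = exp(μ + σ²/2) = exp(2.407 + 0.1816) = 13.3 hours.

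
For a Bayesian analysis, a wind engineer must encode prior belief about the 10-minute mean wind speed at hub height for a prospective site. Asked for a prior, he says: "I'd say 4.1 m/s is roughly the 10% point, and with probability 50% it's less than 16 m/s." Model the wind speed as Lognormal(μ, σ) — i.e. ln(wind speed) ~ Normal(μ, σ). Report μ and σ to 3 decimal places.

If T ~ Lognormal(μ,σ) then ln T ~ Normal(μ,σ), so the p-quantile of ln T is μ + z_p·σ.
ln(4.1) = 1.411 and ln(16) = 2.773; z_{0.1} = -1.282, z_{0.5} = 0.
σ = (2.773 − 1.411)/(0 − (-1.282)) = 1.062.
μ = 1.411 − (-1.282)·1.062 = 2.773.

μ ≈ 2.773, σ ≈ 1.062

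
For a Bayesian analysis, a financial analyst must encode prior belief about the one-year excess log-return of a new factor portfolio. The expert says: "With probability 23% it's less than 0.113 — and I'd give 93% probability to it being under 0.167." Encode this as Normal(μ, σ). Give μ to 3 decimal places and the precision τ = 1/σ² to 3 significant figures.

μ = 0.131, τ = 1680

For Normal(μ,σ), the p-quantile is μ + z_p·σ. Here z_{0.23} = -0.7388, z_{0.93} = 1.476.
So 0.113 = μ − 0.7388σ and 0.167 = μ + 1.476σ.
Subtracting: σ = (0.167 − 0.113)/(1.476 − (-0.7388)) = 0.024.
Then μ = 0.113 − (-0.7388)·0.024 = 0.131.
Precision τ = 1/σ² = 1/0.02438² = 1680.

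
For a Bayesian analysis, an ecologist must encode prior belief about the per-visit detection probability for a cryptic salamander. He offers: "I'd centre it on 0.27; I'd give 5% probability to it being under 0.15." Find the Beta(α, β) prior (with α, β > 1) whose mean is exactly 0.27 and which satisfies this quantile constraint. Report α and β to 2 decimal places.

α ≈ 8.41, β ≈ 22.73

With mean 0.27 fixed, write α = 0.27s, β = 0.73s where s = α+β.
Need P(θ < 0.15) = 0.05 under Beta(0.27s, 0.73s). Normal approximation: (q−m)/√(m(1−m)/s) ≈ z_{0.05} = -1.64, so s ≈ 0.27·0.73·(-1.64)²/(0.15−0.27)² = 37.0.
At s = 37.0: P(θ<0.15) ≈ 0.035. Adjusting to match 0.05 gives s ≈ 31.14.
So α = 0.27·31.14 ≈ 8.41, β = 0.73·31.14 ≈ 22.73.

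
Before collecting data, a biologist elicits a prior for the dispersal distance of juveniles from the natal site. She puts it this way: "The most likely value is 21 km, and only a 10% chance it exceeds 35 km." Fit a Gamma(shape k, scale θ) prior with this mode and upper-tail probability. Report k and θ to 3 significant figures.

k ≈ 8.24, θ ≈ 2.9

Gamma(k,θ) with k>1 has mode (k−1)θ, so θ = 21/(k−1).
Need P(X < 35) = 0.9 with θ tied to k this way. Start at k = 2, θ = 21: P(X<35) ≈ 0.496.
Too low — raise k to concentrate. Iterating converges to k ≈ 8.24.
Then θ = 21/(8.24−1) ≈ 2.9.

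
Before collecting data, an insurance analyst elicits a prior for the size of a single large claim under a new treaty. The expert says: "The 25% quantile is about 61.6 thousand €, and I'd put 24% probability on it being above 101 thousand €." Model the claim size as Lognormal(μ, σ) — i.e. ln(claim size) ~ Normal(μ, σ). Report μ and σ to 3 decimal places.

μ ≈ 4.362, σ ≈ 0.358

If T ~ Lognormal(μ,σ) then ln T ~ Normal(μ,σ), so the p-quantile of ln T is μ + z_p·σ.
ln(61.6) = 4.121 and ln(101) = 4.615; z_{0.25} = -0.6745, z_{0.76} = 0.7063.
σ = (4.615 − 4.121)/(0.7063 − (-0.6745)) = 0.358.
μ = 4.121 − (-0.6745)·0.358 = 4.362.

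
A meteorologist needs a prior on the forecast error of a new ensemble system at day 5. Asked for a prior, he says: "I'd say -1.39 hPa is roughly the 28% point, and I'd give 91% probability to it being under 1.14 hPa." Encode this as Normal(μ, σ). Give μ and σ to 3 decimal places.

For Normal(μ,σ), the p-quantile is μ + z_p·σ. Here z_{0.28} = -0.5828, z_{0.91} = 1.341.
So -1.39 = μ − 0.5828σ and 1.14 = μ + 1.341σ.
Subtracting: σ = (1.14 − -1.39)/(1.341 − (-0.5828)) = 1.315.
Then μ = -1.39 − (-0.5828)·1.315 = -0.623.

μ = -0.623, σ = 1.315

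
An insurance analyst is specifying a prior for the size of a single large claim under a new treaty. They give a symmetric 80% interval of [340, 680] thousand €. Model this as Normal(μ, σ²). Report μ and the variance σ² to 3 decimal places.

A symmetric 80% interval runs μ ± z·σ with z = 1.282.
Half-width = 170, so σ = 170/1.282 = 132.6517 and σ² = 17596.475.
μ is the interval midpoint, 510.000.

μ = 510.000, σ² = 17596.475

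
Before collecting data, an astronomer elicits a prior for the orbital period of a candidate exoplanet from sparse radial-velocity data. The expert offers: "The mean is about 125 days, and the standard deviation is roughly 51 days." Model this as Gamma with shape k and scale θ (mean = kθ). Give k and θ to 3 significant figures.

k ≈ 6.01, θ ≈ 20.8

For Gamma(k, scale θ): mean = kθ, variance = kθ², so CV = 1/√k.
CV = SD/mean = 51/125 = 0.408, hence k = 1/CV² = 6.01.
Then θ = mean/k = 125/6.01 = 20.8.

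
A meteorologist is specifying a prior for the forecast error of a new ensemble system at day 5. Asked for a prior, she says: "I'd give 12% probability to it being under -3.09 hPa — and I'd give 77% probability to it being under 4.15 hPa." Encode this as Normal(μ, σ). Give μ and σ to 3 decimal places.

The p-quantile of Normal(μ,σ) is μ + z_p·σ, with z_{0.12} = -1.175 and z_{0.77} = 0.7388.
Eliminate σ: μ = (z₂·x₁ − z₁·x₂)/(z₂ − z₁) = (0.7388·-3.09 − (-1.175)·4.15)/1.914 = 1.355.
Then σ = (x₂ − x₁)/(z₂ − z₁) = (4.15 − -3.09)/1.914 = 3.783.

μ = 1.355, σ = 3.783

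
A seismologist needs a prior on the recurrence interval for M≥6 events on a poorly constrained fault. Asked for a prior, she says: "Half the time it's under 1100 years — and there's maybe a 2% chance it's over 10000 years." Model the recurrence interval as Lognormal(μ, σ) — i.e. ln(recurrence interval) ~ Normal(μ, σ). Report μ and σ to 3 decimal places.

μ ≈ 7.003, σ ≈ 1.075

If T ~ Lognormal(μ,σ) then ln T ~ Normal(μ,σ), so the p-quantile of ln T is μ + z_p·σ.
ln(1100) = 7.003 and ln(10000) = 9.21; z_{0.5} = 0, z_{0.98} = 2.054.
σ = (9.21 − 7.003)/(2.054 − (0)) = 1.075.
μ = 7.003 − (0)·1.075 = 7.003.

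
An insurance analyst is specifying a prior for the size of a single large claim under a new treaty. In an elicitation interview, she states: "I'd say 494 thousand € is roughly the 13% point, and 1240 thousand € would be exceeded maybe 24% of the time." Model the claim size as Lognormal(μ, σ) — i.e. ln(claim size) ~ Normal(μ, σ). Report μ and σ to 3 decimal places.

μ ≈ 6.768, σ ≈ 0.502

If T ~ Lognormal(μ,σ) then ln T ~ Normal(μ,σ), so the p-quantile of ln T is μ + z_p·σ.
ln(494) = 6.203 and ln(1240) = 7.123; z_{0.13} = -1.126, z_{0.76} = 0.7063.
σ = (7.123 − 6.203)/(0.7063 − (-1.126)) = 0.502.
μ = 6.203 − (-1.126)·0.502 = 6.768.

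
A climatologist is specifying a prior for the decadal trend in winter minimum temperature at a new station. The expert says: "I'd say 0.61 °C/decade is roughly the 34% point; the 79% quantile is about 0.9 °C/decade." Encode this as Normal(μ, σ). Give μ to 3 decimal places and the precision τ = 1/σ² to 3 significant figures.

μ = 0.708, τ = 17.7

The p-quantile of Normal(μ,σ) is μ + z_p·σ, with z_{0.34} = -0.4125 and z_{0.79} = 0.8064.
Eliminate σ: μ = (z₂·x₁ − z₁·x₂)/(z₂ − z₁) = (0.8064·0.61 − (-0.4125)·0.9)/1.219 = 0.708.
Then σ = (x₂ − x₁)/(z₂ − z₁) = (0.9 − 0.61)/1.219 = 0.238.
Precision τ = 1/σ² = 1/0.2379² = 17.7.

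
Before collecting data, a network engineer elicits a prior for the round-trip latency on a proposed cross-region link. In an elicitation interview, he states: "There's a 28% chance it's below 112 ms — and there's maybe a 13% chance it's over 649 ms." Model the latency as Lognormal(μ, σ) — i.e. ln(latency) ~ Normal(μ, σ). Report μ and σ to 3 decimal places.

If T ~ Lognormal(μ,σ) then ln T ~ Normal(μ,σ), so the p-quantile of ln T is μ + z_p·σ.
ln(112) = 4.718 and ln(649) = 6.475; z_{0.28} = -0.5828, z_{0.87} = 1.126.
σ = (6.475 − 4.718)/(1.126 − (-0.5828)) = 1.028.
μ = 4.718 − (-0.5828)·1.028 = 5.318.

μ ≈ 5.318, σ ≈ 1.028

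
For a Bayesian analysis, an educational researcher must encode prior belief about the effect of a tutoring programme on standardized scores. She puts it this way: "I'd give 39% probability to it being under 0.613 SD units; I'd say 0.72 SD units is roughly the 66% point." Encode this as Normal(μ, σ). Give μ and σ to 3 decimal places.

μ = 0.656, σ = 0.155

The p-quantile of Normal(μ,σ) is μ + z_p·σ, with z_{0.39} = -0.2793 and z_{0.66} = 0.4125.
Eliminate σ: μ = (z₂·x₁ − z₁·x₂)/(z₂ − z₁) = (0.4125·0.613 − (-0.2793)·0.72)/0.6918 = 0.656.
Then σ = (x₂ − x₁)/(z₂ − z₁) = (0.72 − 0.613)/0.6918 = 0.155.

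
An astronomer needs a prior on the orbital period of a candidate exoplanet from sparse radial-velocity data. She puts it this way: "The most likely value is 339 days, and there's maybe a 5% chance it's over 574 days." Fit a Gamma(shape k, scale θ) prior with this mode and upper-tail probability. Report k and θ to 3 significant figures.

k ≈ 11.1, θ ≈ 33.7

Gamma(k,θ) with k>1 has mode (k−1)θ, so θ = 339/(k−1).
Need P(X < 574) = 0.95 with θ tied to k this way. Start at k = 2, θ = 339: P(X<574) ≈ 0.505.
Too low — raise k to concentrate. Iterating converges to k ≈ 11.1.
Then θ = 339/(11.1−1) ≈ 33.7.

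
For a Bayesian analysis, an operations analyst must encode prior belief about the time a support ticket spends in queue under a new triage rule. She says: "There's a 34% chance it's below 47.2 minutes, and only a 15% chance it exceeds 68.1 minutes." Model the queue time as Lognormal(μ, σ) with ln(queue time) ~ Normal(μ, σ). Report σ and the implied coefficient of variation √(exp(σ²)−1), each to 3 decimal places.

σ ≈ 0.253, CV ≈ 0.257

If T ~ Lognormal(μ,σ) then ln T ~ Normal(μ,σ), so the p-quantile of ln T is μ + z_p·σ.
ln(47.2) = 3.854 and ln(68.1) = 4.221; z_{0.34} = -0.4125, z_{0.85} = 1.036.
σ = (4.221 − 3.854)/(1.036 − (-0.4125)) = 0.253.
μ = 3.854 − (-0.4125)·0.253 = 3.959.
CV = √(exp(σ²)−1) = √(exp(0.0640)−1) = 0.257.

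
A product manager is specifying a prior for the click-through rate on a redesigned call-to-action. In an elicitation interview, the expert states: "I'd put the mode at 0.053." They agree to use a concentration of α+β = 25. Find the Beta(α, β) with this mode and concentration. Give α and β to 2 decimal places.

For α,β > 1 the Beta mode is (α−1)/(α+β−2). With α+β = 25, the mode is (α−1)/23.
Set (α−1)/23 = 0.053 → α = 1 + 0.053·23 = 2.22.
β = 25 − α = 22.78.

α = 2.22, β = 22.78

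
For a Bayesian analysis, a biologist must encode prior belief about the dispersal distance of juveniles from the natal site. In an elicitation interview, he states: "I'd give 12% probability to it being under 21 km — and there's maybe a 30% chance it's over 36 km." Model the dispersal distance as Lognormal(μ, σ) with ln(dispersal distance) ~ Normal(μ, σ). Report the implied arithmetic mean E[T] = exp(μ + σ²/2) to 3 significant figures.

If T ~ Lognormal(μ,σ) then ln T ~ Normal(μ,σ), so the p-quantile of ln T is μ + z_p·σ.
ln(21) = 3.045 and ln(36) = 3.584; z_{0.12} = -1.175, z_{0.7} = 0.5244.
σ = (3.584 − 3.045)/(0.5244 − (-1.175)) = 0.317.
μ = 3.045 − (-1.175)·0.317 = 3.417.
E[T] = exp(μ + σ²/2) = exp(3.417 + 0.0503) = 32.1 km.

E[T] ≈ 32.1 km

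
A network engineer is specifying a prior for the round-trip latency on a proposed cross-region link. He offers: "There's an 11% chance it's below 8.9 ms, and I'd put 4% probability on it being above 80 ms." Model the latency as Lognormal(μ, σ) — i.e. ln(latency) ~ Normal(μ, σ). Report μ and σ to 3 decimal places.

If T ~ Lognormal(μ,σ) then ln T ~ Normal(μ,σ), so the p-quantile of ln T is μ + z_p·σ.
ln(8.9) = 2.186 and ln(80) = 4.382; z_{0.11} = -1.227, z_{0.96} = 1.751.
σ = (4.382 − 2.186)/(1.751 − (-1.227)) = 0.738.
μ = 2.186 − (-1.227)·0.738 = 3.091.

μ ≈ 3.091, σ ≈ 0.738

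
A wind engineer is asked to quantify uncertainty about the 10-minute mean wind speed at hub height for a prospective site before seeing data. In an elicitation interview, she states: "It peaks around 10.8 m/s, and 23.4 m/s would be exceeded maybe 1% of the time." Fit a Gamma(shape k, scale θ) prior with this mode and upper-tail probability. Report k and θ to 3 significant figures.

k ≈ 9.09, θ ≈ 1.34

Gamma(k,θ) with k>1 has mode (k−1)θ, so θ = 10.8/(k−1).
Need P(X < 23.4) = 0.99 with θ tied to k this way. Start at k = 2, θ = 10.8: P(X<23.4) ≈ 0.637.
Too low — raise k to concentrate. Iterating converges to k ≈ 9.09.
Then θ = 10.8/(9.09−1) ≈ 1.34.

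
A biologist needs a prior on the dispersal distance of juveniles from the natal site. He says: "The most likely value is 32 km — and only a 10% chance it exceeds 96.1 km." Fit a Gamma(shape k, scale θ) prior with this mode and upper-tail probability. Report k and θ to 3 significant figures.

k ≈ 2.57, θ ≈ 20.4

Gamma(k,θ) with k>1 has mode (k−1)θ, so θ = 32/(k−1).
Need P(X < 96.1) = 0.9 with θ tied to k this way. Start at k = 2, θ = 32: P(X<96.1) ≈ 0.801.
Too low — raise k to concentrate. Iterating converges to k ≈ 2.57.
Then θ = 32/(2.57−1) ≈ 20.4.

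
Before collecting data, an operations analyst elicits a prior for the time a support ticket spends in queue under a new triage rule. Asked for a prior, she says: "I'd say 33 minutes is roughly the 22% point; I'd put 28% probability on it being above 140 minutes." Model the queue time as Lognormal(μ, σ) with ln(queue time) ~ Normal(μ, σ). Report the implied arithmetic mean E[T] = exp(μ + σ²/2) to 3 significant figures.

If T ~ Lognormal(μ,σ) then ln T ~ Normal(μ,σ), so the p-quantile of ln T is μ + z_p·σ.
ln(33) = 3.497 and ln(140) = 4.942; z_{0.22} = -0.7722, z_{0.72} = 0.5828.
σ = (4.942 − 3.497)/(0.5828 − (-0.7722)) = 1.066.
μ = 3.497 − (-0.7722)·1.066 = 4.320.
E[T] = exp(μ + σ²/2) = exp(4.320 + 0.5687) = 133 minutes.

E[T] ≈ 133 minutes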